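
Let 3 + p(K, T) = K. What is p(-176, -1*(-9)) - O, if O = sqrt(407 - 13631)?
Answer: -179 - 2*I*sqrt(3306) ≈ -179.0 - 115.0*I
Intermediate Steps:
p(K, T) = -3 + K
O = 2*I*sqrt(3306) (O = sqrt(-13224) = 2*I*sqrt(3306) ≈ 115.0*I)
p(-176, -1*(-9)) - O = (-3 - 176) - 2*I*sqrt(3306) = -179 - 2*I*sqrt(3306)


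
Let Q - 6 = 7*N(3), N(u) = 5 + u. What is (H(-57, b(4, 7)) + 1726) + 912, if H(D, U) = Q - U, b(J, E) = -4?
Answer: 2704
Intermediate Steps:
Q = 62 (Q = 6 + 7*(5 + 3) = 6 + 7*8 = 6 + 56 = 62)
H(D, U) = 62 - U
(H(-57, b(4, 7)) + 1726) + 912 = ((62 - 1*(-4)) + 1726) + 912 = ((62 + 4) + 1726) + 912 = (66 + 1726) + 912 = 1792 + 912 = 2704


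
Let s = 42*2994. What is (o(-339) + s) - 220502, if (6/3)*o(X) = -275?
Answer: -189783/2 ≈ -94892.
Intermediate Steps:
o(X) = -275/2 (o(X) = (½)*(-275) = -275/2)
s = 125748
(o(-339) + s) - 220502 = (-275/2 + 125748) - 220502 = 251221/2 - 220502 = -189783/2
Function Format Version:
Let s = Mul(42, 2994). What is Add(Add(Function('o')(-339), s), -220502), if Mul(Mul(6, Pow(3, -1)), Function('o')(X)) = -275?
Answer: Rational(-189783, 2) ≈ -94892.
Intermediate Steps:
Function('o')(X) = Rational(-275, 2) (Function('o')(X) = Mul(Rational(1, 2), -275) = Rational(-275, 2))
s = 125748
Add(Add(Function('o')(-339), s), -220502) = Add(Add(Rational(-275, 2), 125748), -220502) = Add(Rational(251221, 2), -220502) = Rational(-189783, 2)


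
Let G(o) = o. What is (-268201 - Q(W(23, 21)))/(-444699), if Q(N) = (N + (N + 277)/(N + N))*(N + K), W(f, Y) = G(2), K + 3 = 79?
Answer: 547595/889398 ≈ 0.61569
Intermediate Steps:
K = 76 (K = -3 + 79 = 76)
W(f, Y) = 2
Q(N) = (76 + N)*(N + (277 + N)/(2*N)) (Q(N) = (N + (N + 277)/(N + N))*(N + 76) = (N + (277 + N)/((2*N)))*(76 + N) = (N + (277 + N)*(1/(2*N)))*(76 + N) = (N + (277 + N)/(2*N))*(76 + N) = (76 + N)*(N + (277 + N)/(2*N)))
(-268201 - Q(W(23, 21)))/(-444699) = (-268201 - (353/2 + 2² + 10526/2 + (153/2)*2))/(-444699) = (-268201 - (353/2 + 4 + 10526*(½) + 153))*(-1/444699) = (-268201 - (353/2 + 4 + 5263 + 153))*(-1/444699) = (-268201 - 1*11193/2)*(-1/444699) = (-268201 - 11193/2)*(-1/444699) = -547595/2*(-1/444699) = 547595/889398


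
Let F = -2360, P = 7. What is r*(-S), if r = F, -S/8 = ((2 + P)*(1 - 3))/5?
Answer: 67968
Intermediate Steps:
S = 144/5 (S = -8*(2 + 7)*(1 - 3)/5 = -8*9*(-2)/5 = -(-144)/5 = -8*(-18/5) = 144/5 ≈ 28.800)
r = -2360
r*(-S) = -(-2360)*144/5 = -2360*(-144/5) = 67968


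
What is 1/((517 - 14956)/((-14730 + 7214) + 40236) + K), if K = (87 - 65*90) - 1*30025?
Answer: -32720/1170997799 ≈ -2.7942e-5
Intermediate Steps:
K = -35788 (K = (87 - 5850) - 30025 = -5763 - 30025 = -35788)
1/((517 - 14956)/((-14730 + 7214) + 40236) + K) = 1/((517 - 14956)/((-14730 + 7214) + 40236) - 35788) = 1/(-14439/(-7516 + 40236) - 35788) = 1/(-14439/32720 - 35788) = 1/(-1170997799/32720) = -32720/1170997799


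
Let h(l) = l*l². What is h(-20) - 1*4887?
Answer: -12887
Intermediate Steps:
h(l) = l³
h(-20) - 1*4887 = (-20)³ - 1*4887 = -8000 - 4887 = -12887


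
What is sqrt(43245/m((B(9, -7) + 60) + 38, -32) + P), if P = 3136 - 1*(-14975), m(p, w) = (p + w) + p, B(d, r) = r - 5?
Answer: sqrt(3610299)/14 ≈ 135.72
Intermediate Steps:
B(d, r) = -5 + r
m(p, w) = w + 2*p
P = 18111 (P = 3136 + 14975 = 18111)
sqrt(43245/m((B(9, -7) + 60) + 38, -32) + P) = sqrt(43245/(-32 + 2*(((-5 - 7) + 60) + 38)) + 18111) = sqrt(43245/(-32 + 2*((-12 + 60) + 38)) + 18111) = sqrt(43245/(-32 + 2*(48 + 38)) + 18111) = sqrt(43245/(-32 + 2*86) + 18111) = sqrt(43245/(-32 + 172) + 18111) = sqrt(43245/140 + 18111) = sqrt(43245*(1/140) + 18111) = sqrt(8649/28 + 18111) = sqrt(515757/28) = sqrt(3610299)/14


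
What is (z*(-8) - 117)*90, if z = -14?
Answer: -450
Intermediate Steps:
(z*(-8) - 117)*90 = (-14*(-8) - 117)*90 = (112 - 117)*90 = -5*90 = -450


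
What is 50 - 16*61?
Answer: -926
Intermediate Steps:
50 - 16*61 = 50 - 976 = -926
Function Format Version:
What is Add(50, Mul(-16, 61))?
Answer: -926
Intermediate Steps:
Add(50, Mul(-16, 61)) = Add(50, -976) = -926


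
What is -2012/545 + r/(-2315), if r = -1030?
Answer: -819286/252335 ≈ -3.2468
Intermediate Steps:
-2012/545 + r/(-2315) = -2012/545 - 1030/(-2315) = -2012*1/545 - 1030*(-1/2315) = -2012/545 + 206/463 = -819286/252335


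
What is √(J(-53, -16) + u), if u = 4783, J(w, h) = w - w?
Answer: √4783 ≈ 69.159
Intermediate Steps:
J(w, h) = 0
√(J(-53, -16) + u) = √(0 + 4783) = √4783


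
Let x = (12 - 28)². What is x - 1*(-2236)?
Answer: 2492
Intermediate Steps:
x = 256 (x = (-16)² = 256)
x - 1*(-2236) = 256 - 1*(-2236) = 256 + 2236 = 2492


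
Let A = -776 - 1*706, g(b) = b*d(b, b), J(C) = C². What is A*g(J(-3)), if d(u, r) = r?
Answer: -120042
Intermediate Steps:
g(b) = b² (g(b) = b*b = b²)
A = -1482 (A = -776 - 706 = -1482)
A*g(J(-3)) = -1482*((-3)²)² = -1482*9² = -1482*81 = -120042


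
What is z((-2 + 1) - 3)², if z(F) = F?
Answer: 16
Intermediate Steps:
z((-2 + 1) - 3)² = ((-2 + 1) - 3)² = (-1 - 3)² = (-4)² = 16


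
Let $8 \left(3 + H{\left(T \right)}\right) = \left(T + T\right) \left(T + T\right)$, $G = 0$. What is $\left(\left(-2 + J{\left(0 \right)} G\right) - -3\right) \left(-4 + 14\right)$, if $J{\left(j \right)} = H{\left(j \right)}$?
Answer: $10$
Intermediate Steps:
$H{\left(T \right)} = -3 + \frac{T^{2}}{2}$ ($H{\left(T \right)} = -3 + \frac{\left(T + T\right) \left(T + T\right)}{8} = -3 + \frac{2 T 2 T}{8} = -3 + \frac{4 T^{2}}{8} = -3 + \frac{T^{2}}{2}$)
$J{\left(j \right)} = -3 + \frac{j^{2}}{2}$
$\left(\left(-2 + J{\left(0 \right)} G\right) - -3\right) \left(-4 + 14\right) = \left(\left(-2 + \left(-3 + \frac{0^{2}}{2}\right) 0\right) - -3\right) \left(-4 + 14\right) = \left(\left(-2 + \left(-3 + \frac{1}{2} \cdot 0\right) 0\right) + 3\right) 10 = \left(\left(-2 + \left(-3 + 0\right) 0\right) + 3\right) 10 = \left(\left(-2 - 0\right) + 3\right) 10 = \left(\left(-2 + 0\right) + 3\right) 10 = \left(-2 + 3\right) 10 = 1 \cdot 10 = 10$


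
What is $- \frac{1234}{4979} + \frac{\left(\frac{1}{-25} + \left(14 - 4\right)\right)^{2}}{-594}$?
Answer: $- \frac{85202831}{205383750} \approx -0.41485$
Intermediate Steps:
$- \frac{1234}{4979} + \frac{\left(\frac{1}{-25} + \left(14 - 4\right)\right)^{2}}{-594} = \left(-1234\right) \frac{1}{4979} + \left(- \frac{1}{25} + 10\right)^{2} \left(- \frac{1}{594}\right) = - \frac{1234}{4979} + \left(\frac{249}{25}\right)^{2} \left(- \frac{1}{594}\right) = - \frac{1234}{4979} + \frac{62001}{625} \left(- \frac{1}{594}\right) = - \frac{1234}{4979} - \frac{6889}{41250} = - \frac{85202831}{205383750}$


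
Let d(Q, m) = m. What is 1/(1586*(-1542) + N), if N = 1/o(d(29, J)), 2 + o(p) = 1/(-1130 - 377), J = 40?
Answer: -3015/7373521687 ≈ -4.0890e-7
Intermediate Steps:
o(p) = -3015/1507 (o(p) = -2 + 1/(-1130 - 377) = -2 + 1/(-1507) = -2 - 1/1507 = -3015/1507)
N = -1507/3015 (N = 1/(-3015/1507) = -1507/3015 ≈ -0.49983)
1/(1586*(-1542) + N) = 1/(1586*(-1542) - 1507/3015) = 1/(-2445612 - 1507/3015) = 1/(-7373521687/3015) = -3015/7373521687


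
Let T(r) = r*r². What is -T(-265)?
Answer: 18609625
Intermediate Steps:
T(r) = r³
-T(-265) = -1*(-265)³ = -1*(-18609625) = 18609625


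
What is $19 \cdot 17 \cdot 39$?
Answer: $12597$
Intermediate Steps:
$19 \cdot 17 \cdot 39 = 323 \cdot 39 = 12597$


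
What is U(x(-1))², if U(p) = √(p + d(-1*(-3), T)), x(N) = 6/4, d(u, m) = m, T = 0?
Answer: 3/2 ≈ 1.5000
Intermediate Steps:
x(N) = 3/2 (x(N) = 6*(¼) = 3/2)
U(p) = √p (U(p) = √(p + 0) = √p)
U(x(-1))² = (√(3/2))² = (√6/2)² = 3/2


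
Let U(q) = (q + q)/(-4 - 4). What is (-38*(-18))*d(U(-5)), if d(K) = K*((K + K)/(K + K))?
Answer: 855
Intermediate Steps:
U(q) = -q/4 (U(q) = (2*q)/(-8) = (2*q)*(-1/8) = -q/4)
d(K) = K (d(K) = K*((2*K)/((2*K))) = K*((2*K)*(1/(2*K))) = K*1 = K)
(-38*(-18))*d(U(-5)) = (-38*(-18))*(-1/4*(-5)) = 684*(5/4) = 855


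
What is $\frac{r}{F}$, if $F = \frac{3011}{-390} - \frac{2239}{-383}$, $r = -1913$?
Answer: $\frac{285744810}{280003} \approx 1020.5$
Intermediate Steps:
$F = - \frac{280003}{149370}$ ($F = 3011 \left(- \frac{1}{390}\right) - - \frac{2239}{383} = - \frac{3011}{390} + \frac{2239}{383} = - \frac{280003}{149370} \approx -1.8746$)
$\frac{r}{F} = - \frac{1913}{- \frac{280003}{149370}} = \left(-1913\right) \left(- \frac{149370}{280003}\right) = \frac{285744810}{280003}$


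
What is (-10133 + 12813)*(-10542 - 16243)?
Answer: -71783800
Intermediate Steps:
(-10133 + 12813)*(-10542 - 16243) = 2680*(-26785) = -71783800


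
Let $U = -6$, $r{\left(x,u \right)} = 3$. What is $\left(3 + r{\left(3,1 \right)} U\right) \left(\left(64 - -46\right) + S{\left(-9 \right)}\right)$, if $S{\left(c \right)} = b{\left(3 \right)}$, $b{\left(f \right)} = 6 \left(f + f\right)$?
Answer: $-2190$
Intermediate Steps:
$b{\left(f \right)} = 12 f$ ($b{\left(f \right)} = 6 \cdot 2 f = 12 f$)
$S{\left(c \right)} = 36$ ($S{\left(c \right)} = 12 \cdot 3 = 36$)
$\left(3 + r{\left(3,1 \right)} U\right) \left(\left(64 - -46\right) + S{\left(-9 \right)}\right) = \left(3 + 3 \left(-6\right)\right) \left(\left(64 - -46\right) + 36\right) = \left(3 - 18\right) \left(\left(64 + 46\right) + 36\right) = - 15 \left(110 + 36\right) = \left(-15\right) 146 = -2190$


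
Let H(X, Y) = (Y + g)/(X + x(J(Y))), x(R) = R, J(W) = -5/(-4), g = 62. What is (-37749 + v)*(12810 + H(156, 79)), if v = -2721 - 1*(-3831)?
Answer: -295239040506/629 ≈ -4.6938e+8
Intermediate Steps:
J(W) = 5/4 (J(W) = -5*(-¼) = 5/4)
v = 1110 (v = -2721 + 3831 = 1110)
H(X, Y) = (62 + Y)/(5/4 + X) (H(X, Y) = (Y + 62)/(X + 5/4) = (62 + Y)/(5/4 + X))
(-37749 + v)*(12810 + H(156, 79)) = (-37749 + 1110)*(12810 + 4*(62 + 79)/(5 + 4*156)) = -36639*(12810 + 4*141/(5 + 624)) = -36639*(12810 + 4*141/629) = -36639*(12810 + 4*(1/629)*141) = -36639*(12810 + 564/629) = -36639*8058054/629 = -295239040506/629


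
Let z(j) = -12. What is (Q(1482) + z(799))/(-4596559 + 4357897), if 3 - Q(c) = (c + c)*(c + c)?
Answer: 976145/26518 ≈ 36.811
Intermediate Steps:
Q(c) = 3 - 4*c² (Q(c) = 3 - (c + c)*(c + c) = 3 - 2*c*2*c = 3 - 4*c²)
(Q(1482) + z(799))/(-4596559 + 4357897) = ((3 - 4*1482²) - 12)/(-4596559 + 4357897) = ((3 - 4*2196324) - 12)/(-238662) = ((3 - 8785296) - 12)*(-1/238662) = (-8785293 - 12)*(-1/238662) = -8785305*(-1/238662) = 976145/26518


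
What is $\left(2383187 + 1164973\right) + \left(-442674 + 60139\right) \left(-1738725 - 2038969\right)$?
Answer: $1445103722450$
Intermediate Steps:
$\left(2383187 + 1164973\right) + \left(-442674 + 60139\right) \left(-1738725 - 2038969\right) = 3548160 - -1445100174290 = 3548160 + 1445100174290 = 1445103722450$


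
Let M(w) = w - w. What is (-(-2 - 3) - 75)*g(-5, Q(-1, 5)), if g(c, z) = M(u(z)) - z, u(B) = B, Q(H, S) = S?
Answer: 350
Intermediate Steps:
M(w) = 0
g(c, z) = -z (g(c, z) = 0 - z = -z)
(-(-2 - 3) - 75)*g(-5, Q(-1, 5)) = (-(-2 - 3) - 75)*(-1*5) = (-1*(-5) - 75)*(-5) = (5 - 75)*(-5) = -70*(-5) = 350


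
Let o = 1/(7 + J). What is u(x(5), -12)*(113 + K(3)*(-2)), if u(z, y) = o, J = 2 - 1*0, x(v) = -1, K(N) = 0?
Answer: 113/9 ≈ 12.556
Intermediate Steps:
J = 2 (J = 2 + 0 = 2)
o = ⅑ (o = 1/(7 + 2) = 1/9 = ⅑ ≈ 0.11111)
u(z, y) = ⅑
u(x(5), -12)*(113 + K(3)*(-2)) = (113 + 0*(-2))/9 = (113 + 0)/9 = (⅑)*113 = 113/9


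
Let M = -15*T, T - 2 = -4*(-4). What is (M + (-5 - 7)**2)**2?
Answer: 15876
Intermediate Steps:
T = 18 (T = 2 - 4*(-4) = 2 + 16 = 18)
M = -270 (M = -15*18 = -270)
(M + (-5 - 7)**2)**2 = (-270 + (-5 - 7)**2)**2 = (-270 + (-12)**2)**2 = (-270 + 144)**2 = (-126)**2 = 15876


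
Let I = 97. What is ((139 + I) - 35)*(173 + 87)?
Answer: 52260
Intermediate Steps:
((139 + I) - 35)*(173 + 87) = ((139 + 97) - 35)*(173 + 87) = (236 - 35)*260 = 201*260 = 52260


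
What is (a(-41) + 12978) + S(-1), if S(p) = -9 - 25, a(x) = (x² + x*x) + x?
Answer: 16265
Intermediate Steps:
a(x) = x + 2*x² (a(x) = (x² + x²) + x = 2*x² + x = x + 2*x²)
S(p) = -34
(a(-41) + 12978) + S(-1) = (-41*(1 + 2*(-41)) + 12978) - 34 = (-41*(1 - 82) + 12978) - 34 = (-41*(-81) + 12978) - 34 = (3321 + 12978) - 34 = 16299 - 34 = 16265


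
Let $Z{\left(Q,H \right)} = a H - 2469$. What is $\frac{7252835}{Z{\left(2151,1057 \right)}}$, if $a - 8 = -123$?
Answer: $- \frac{7252835}{124024} \approx -58.479$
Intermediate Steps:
$a = -115$ ($a = 8 - 123 = -115$)
$Z{\left(Q,H \right)} = -2469 - 115 H$ ($Z{\left(Q,H \right)} = - 115 H - 2469 = -2469 - 115 H$)
$\frac{7252835}{Z{\left(2151,1057 \right)}} = \frac{7252835}{-2469 - 121555} = \frac{7252835}{-124024} = 7252835 \left(- \frac{1}{124024}\right) = - \frac{7252835}{124024}$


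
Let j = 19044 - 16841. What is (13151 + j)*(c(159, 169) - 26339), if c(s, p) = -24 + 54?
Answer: -403948386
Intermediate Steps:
c(s, p) = 30
j = 2203
(13151 + j)*(c(159, 169) - 26339) = (13151 + 2203)*(30 - 26339) = 15354*(-26309) = -403948386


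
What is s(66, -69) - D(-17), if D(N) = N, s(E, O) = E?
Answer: 83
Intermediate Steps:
s(66, -69) - D(-17) = 66 - 1*(-17) = 66 + 17 = 83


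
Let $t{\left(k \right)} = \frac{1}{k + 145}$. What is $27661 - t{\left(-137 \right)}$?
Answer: $\frac{221287}{8} \approx 27661.0$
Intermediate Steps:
$t{\left(k \right)} = \frac{1}{145 + k}$
$27661 - t{\left(-137 \right)} = 27661 - \frac{1}{145 - 137} = 27661 - \frac{1}{8} = \frac{221287}{8}$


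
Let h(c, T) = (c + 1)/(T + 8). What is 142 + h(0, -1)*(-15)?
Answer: 979/7 ≈ 139.86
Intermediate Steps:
h(c, T) = (1 + c)/(8 + T)
142 + h(0, -1)*(-15) = 142 + ((1 + 0)/(8 - 1))*(-15) = 142 + (1/7)*(-15) = 142 + ((⅐)*1)*(-15) = 142 + (⅐)*(-15) = 142 - 15/7 = 979/7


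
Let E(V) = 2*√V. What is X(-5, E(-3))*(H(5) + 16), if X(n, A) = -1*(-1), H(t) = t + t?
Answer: 26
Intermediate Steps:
H(t) = 2*t
X(n, A) = 1
X(-5, E(-3))*(H(5) + 16) = 1*(2*5 + 16) = 1*(10 + 16) = 1*26 = 26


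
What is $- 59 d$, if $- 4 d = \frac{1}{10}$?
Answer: $\frac{59}{40} \approx 1.475$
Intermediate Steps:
$d = - \frac{1}{40}$ ($d = - \frac{1}{4 \cdot 10} = \left(- \frac{1}{4}\right) \frac{1}{10} = - \frac{1}{40} \approx -0.025$)
$- 59 d = \left(-59\right) \left(- \frac{1}{40}\right) = \frac{59}{40}$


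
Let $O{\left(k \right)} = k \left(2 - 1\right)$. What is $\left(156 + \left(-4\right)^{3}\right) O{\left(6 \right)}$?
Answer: $552$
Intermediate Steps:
$O{\left(k \right)} = k$ ($O{\left(k \right)} = k 1 = k$)
$\left(156 + \left(-4\right)^{3}\right) O{\left(6 \right)} = \left(156 + \left(-4\right)^{3}\right) 6 = \left(156 - 64\right) 6 = 92 \cdot 6 = 552$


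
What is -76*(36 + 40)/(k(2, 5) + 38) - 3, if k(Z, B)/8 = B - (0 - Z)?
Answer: -3029/47 ≈ -64.447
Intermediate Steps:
k(Z, B) = 8*B + 8*Z (k(Z, B) = 8*(B - (0 - Z)) = 8*(B - (-1)*Z) = 8*(B + Z) = 8*B + 8*Z)
-76*(36 + 40)/(k(2, 5) + 38) - 3 = -76*(36 + 40)/((8*5 + 8*2) + 38) - 3 = -5776/((40 + 16) + 38) - 3 = -5776/(56 + 38) - 3 = -5776/94 - 3 = -76*38/47 - 3 = -2888/47 - 3 = -3029/47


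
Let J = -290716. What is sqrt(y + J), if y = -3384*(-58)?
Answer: 2*I*sqrt(23611) ≈ 307.32*I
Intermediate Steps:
y = 196272
sqrt(y + J) = sqrt(196272 - 290716) = sqrt(-94444) = 2*I*sqrt(23611)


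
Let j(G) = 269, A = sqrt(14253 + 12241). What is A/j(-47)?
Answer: sqrt(26494)/269 ≈ 0.60509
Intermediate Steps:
A = sqrt(26494) ≈ 162.77
A/j(-47) = sqrt(26494)/269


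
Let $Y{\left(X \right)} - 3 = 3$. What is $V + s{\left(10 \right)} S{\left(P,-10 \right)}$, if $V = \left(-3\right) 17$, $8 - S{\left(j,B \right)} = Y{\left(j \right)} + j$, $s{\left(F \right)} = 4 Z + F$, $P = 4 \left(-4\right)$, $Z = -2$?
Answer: $-15$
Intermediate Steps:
$Y{\left(X \right)} = 6$ ($Y{\left(X \right)} = 3 + 3 = 6$)
$P = -16$
$s{\left(F \right)} = -8 + F$ ($s{\left(F \right)} = 4 \left(-2\right) + F = -8 + F$)
$S{\left(j,B \right)} = 2 - j$ ($S{\left(j,B \right)} = 8 - \left(6 + j\right) = 2 - j$)
$V = -51$
$V + s{\left(10 \right)} S{\left(P,-10 \right)} = -51 + \left(-8 + 10\right) \left(2 - -16\right) = -51 + 2 \left(2 + 16\right) = -51 + 2 \cdot 18 = -51 + 36 = -15$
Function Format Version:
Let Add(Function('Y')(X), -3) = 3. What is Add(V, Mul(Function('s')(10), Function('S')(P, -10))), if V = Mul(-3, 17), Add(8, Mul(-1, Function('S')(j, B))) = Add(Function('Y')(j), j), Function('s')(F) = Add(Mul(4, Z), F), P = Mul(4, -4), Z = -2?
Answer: -15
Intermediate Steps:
Function('Y')(X) = 6 (Function('Y')(X) = Add(3, 3) = 6)
P = -16
Function('s')(F) = Add(-8, F) (Function('s')(F) = Add(Mul(4, -2), F) = Add(-8, F))
Function('S')(j, B) = Add(2, Mul(-1, j)) (Function('S')(j, B) = Add(8, Mul(-1, Add(6, j))) = Add(8, Add(-6, Mul(-1, j))) = Add(2, Mul(-1, j)))
V = -51
Add(V, Mul(Function('s')(10), Function('S')(P, -10))) = Add(-51, Mul(Add(-8, 10), Add(2, Mul(-1, -16)))) = Add(-51, Mul(2, Add(2, 16))) = Add(-51, Mul(2, 18)) = Add(-51, 36) = -15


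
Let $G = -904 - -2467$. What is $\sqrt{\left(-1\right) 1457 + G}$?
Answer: $\sqrt{106} \approx 10.296$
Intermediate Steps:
$G = 1563$ ($G = -904 + 2467 = 1563$)
$\sqrt{\left(-1\right) 1457 + G} = \sqrt{\left(-1\right) 1457 + 1563} = \sqrt{-1457 + 1563} = \sqrt{106}$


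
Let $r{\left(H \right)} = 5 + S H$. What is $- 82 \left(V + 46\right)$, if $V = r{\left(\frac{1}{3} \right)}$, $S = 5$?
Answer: $- \frac{12956}{3} \approx -4318.7$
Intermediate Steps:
$r{\left(H \right)} = 5 + 5 H$
$V = \frac{20}{3}$ ($V = 5 + \frac{5}{3} = \frac{20}{3} \approx 6.6667$)
$- 82 \left(V + 46\right) = - 82 \left(\frac{20}{3} + 46\right) = \left(-82\right) \frac{158}{3} = - \frac{12956}{3}$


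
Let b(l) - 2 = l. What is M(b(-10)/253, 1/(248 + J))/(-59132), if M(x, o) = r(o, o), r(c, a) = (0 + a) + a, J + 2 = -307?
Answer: 1/1803526 ≈ 5.5447e-7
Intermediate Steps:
J = -309 (J = -2 - 307 = -309)
b(l) = 2 + l
r(c, a) = 2*a (r(c, a) = a + a = 2*a)
M(x, o) = 2*o
M(b(-10)/253, 1/(248 + J))/(-59132) = (2/(248 - 309))/(-59132) = (2/(-61))*(-1/59132) = (2*(-1/61))*(-1/59132) = -2/61*(-1/59132) = 1/1803526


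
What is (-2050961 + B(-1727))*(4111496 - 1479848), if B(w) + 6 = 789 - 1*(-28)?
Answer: -5395273147200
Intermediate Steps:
B(w) = 811 (B(w) = -6 + (789 - 1*(-28)) = -6 + (789 + 28) = -6 + 817 = 811)
(-2050961 + B(-1727))*(4111496 - 1479848) = (-2050961 + 811)*(4111496 - 1479848) = -2050150*2631648 = -5395273147200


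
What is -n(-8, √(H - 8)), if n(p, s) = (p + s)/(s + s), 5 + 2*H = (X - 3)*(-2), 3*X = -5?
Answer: -½ - 4*I*√210/35 ≈ -0.5 - 1.6562*I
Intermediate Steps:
X = -5/3 (X = (⅓)*(-5) = -5/3 ≈ -1.6667)
H = 13/6 (H = -5/2 + ((-5/3 - 3)*(-2))/2 = -5/2 + (-14/3*(-2))/2 = -5/2 + (½)*(28/3) = -5/2 + 14/3 = 13/6 ≈ 2.1667)
n(p, s) = (p + s)/(2*s) (n(p, s) = (p + s)/((2*s)) = (p + s)*(1/(2*s)) = (p + s)/(2*s))
-n(-8, √(H - 8)) = -(-8 + √(13/6 - 8))/(2*(√(13/6 - 8))) = -(-8 + √(-35/6))/(2*(√(-35/6))) = -(-8 + I*√210/6)/(2*(I*√210/6)) = -(-I*√210/35)*(-8 + I*√210/6)/2 = -(-1)*I*√210*(-8 + I*√210/6)/70 = I*√210*(-8 + I*√210/6)/70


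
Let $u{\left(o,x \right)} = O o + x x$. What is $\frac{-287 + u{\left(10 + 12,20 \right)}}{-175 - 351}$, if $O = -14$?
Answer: $\frac{195}{526} \approx 0.37072$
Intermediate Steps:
$u{\left(o,x \right)} = x^{2} - 14 o$ ($u{\left(o,x \right)} = - 14 o + x x = - 14 o + x^{2} = x^{2} - 14 o$)
$\frac{-287 + u{\left(10 + 12,20 \right)}}{-175 - 351} = \frac{-287 + \left(20^{2} - 14 \left(10 + 12\right)\right)}{-175 - 351} = \frac{-287 + \left(400 - 308\right)}{-526} = \left(-287 + \left(400 - 308\right)\right) \left(- \frac{1}{526}\right) = \left(-287 + 92\right) \left(- \frac{1}{526}\right) = \left(-195\right) \left(- \frac{1}{526}\right) = \frac{195}{526}$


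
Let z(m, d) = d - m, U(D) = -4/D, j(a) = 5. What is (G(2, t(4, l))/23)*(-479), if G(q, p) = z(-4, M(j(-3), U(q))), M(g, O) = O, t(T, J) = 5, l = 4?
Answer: -958/23 ≈ -41.652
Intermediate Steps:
G(q, p) = 4 - 4/q (G(q, p) = -4/q - 1*(-4) = -4/q + 4 = 4 - 4/q)
(G(2, t(4, l))/23)*(-479) = ((4 - 4/2)/23)*(-479) = ((4 - 4*½)*(1/23))*(-479) = ((4 - 2)*(1/23))*(-479) = (2*(1/23))*(-479) = (2/23)*(-479) = -958/23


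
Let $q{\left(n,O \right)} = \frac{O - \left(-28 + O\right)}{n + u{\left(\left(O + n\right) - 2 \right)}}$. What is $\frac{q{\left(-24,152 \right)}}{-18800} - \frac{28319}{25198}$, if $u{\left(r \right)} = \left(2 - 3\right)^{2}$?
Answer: $- \frac{1530553757}{1361951900} \approx -1.1238$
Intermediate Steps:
$u{\left(r \right)} = 1$ ($u{\left(r \right)} = \left(-1\right)^{2} = 1$)
$q{\left(n,O \right)} = \frac{28}{1 + n}$ ($q{\left(n,O \right)} = \frac{O - \left(-28 + O\right)}{n + 1} = \frac{28}{1 + n}$)
$\frac{q{\left(-24,152 \right)}}{-18800} - \frac{28319}{25198} = \frac{28 \frac{1}{1 - 24}}{-18800} - \frac{28319}{25198} = \frac{28}{-23} \left(- \frac{1}{18800}\right) - \frac{28319}{25198} = 28 \left(- \frac{1}{23}\right) \left(- \frac{1}{18800}\right) - \frac{28319}{25198} = \left(- \frac{28}{23}\right) \left(- \frac{1}{18800}\right) - \frac{28319}{25198} = \frac{7}{108100} - \frac{28319}{25198} = - \frac{1530553757}{1361951900}$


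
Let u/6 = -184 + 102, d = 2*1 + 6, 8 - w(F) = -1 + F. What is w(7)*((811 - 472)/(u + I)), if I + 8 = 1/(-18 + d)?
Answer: -2260/1667 ≈ -1.3557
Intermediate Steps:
w(F) = 9 - F (w(F) = 8 - (-1 + F) = 8 + (1 - F) = 9 - F)
d = 8 (d = 2 + 6 = 8)
u = -492 (u = 6*(-184 + 102) = 6*(-82) = -492)
I = -81/10 (I = -8 + 1/(-18 + 8) = -8 + 1/(-10) = -8 - ⅒ = -81/10 ≈ -8.1000)
w(7)*((811 - 472)/(u + I)) = (9 - 1*7)*((811 - 472)/(-492 - 81/10)) = (9 - 7)*(339/(-5001/10)) = 2*(339*(-10/5001)) = 2*(-1130/1667) = -2260/1667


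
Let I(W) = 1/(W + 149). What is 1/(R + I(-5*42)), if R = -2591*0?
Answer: -61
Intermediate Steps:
I(W) = 1/(149 + W)
R = 0
1/(R + I(-5*42)) = 1/(0 + 1/(149 - 5*42)) = 1/(0 + 1/(149 - 210)) = 1/(0 + 1/(-61)) = 1/(0 - 1/61) = 1/(-1/61) = -61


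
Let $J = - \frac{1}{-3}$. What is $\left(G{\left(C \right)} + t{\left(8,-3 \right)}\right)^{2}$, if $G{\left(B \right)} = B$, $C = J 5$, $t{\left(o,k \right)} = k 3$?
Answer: $\frac{484}{9} \approx 53.778$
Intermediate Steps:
$t{\left(o,k \right)} = 3 k$
$J = \frac{1}{3}$ ($J = \left(-1\right) \left(- \frac{1}{3}\right) = \frac{1}{3} \approx 0.33333$)
$C = \frac{5}{3}$ ($C = \frac{1}{3} \cdot 5 = \frac{5}{3} \approx 1.6667$)
$\left(G{\left(C \right)} + t{\left(8,-3 \right)}\right)^{2} = \left(\frac{5}{3} + 3 \left(-3\right)\right)^{2} = \left(\frac{5}{3} - 9\right)^{2} = \left(- \frac{22}{3}\right)^{2} = \frac{484}{9}$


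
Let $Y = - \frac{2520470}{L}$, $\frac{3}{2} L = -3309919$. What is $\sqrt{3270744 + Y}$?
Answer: $\frac{73 \sqrt{6724124044912551}}{3309919} \approx 1808.5$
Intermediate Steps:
$L = - \frac{6619838}{3}$ ($L = \frac{2}{3} \left(-3309919\right) = - \frac{6619838}{3} \approx -2.2066 \cdot 10^{6}$)
$Y = \frac{3780705}{3309919}$ ($Y = - \frac{2520470}{- \frac{6619838}{3}} = \left(-2520470\right) \left(- \frac{3}{6619838}\right) = \frac{3780705}{3309919} \approx 1.1422$)
$\sqrt{3270744 + Y} = \sqrt{3270744 + \frac{3780705}{3309919}} = \sqrt{\frac{10825901490441}{3309919}} = \frac{73 \sqrt{6724124044912551}}{3309919}$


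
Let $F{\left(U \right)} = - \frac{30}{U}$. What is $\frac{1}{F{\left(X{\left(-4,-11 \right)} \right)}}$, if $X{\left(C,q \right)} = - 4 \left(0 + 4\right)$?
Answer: $\frac{8}{15} \approx 0.53333$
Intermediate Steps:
$X{\left(C,q \right)} = -16$ ($X{\left(C,q \right)} = \left(-4\right) 4 = -16$)
$\frac{1}{F{\left(X{\left(-4,-11 \right)} \right)}} = \frac{1}{\left(-30\right) \frac{1}{-16}} = \frac{1}{\left(-30\right) \left(- \frac{1}{16}\right)} = \frac{1}{\frac{15}{8}} = \frac{8}{15}$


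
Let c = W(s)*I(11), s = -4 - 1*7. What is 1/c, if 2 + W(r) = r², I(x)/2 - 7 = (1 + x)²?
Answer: 1/35938 ≈ 2.7826e-5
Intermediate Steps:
I(x) = 14 + 2*(1 + x)²
s = -11 (s = -4 - 7 = -11)
W(r) = -2 + r²
c = 35938 (c = (-2 + (-11)²)*(14 + 2*(1 + 11)²) = (-2 + 121)*(14 + 2*12²) = 119*(14 + 2*144) = 119*(14 + 288) = 119*302 = 35938)
1/c = 1/35938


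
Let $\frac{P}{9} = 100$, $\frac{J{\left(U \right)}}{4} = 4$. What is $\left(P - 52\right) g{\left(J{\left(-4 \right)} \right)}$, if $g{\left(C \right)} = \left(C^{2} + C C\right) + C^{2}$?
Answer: $651264$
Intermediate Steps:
$J{\left(U \right)} = 16$ ($J{\left(U \right)} = 4 \cdot 4 = 16$)
$P = 900$ ($P = 9 \cdot 100 = 900$)
$g{\left(C \right)} = 3 C^{2}$ ($g{\left(C \right)} = \left(C^{2} + C^{2}\right) + C^{2} = 2 C^{2} + C^{2} = 3 C^{2}$)
$\left(P - 52\right) g{\left(J{\left(-4 \right)} \right)} = \left(900 - 52\right) 3 \cdot 16^{2} = 848 \cdot 3 \cdot 256 = 848 \cdot 768 = 651264$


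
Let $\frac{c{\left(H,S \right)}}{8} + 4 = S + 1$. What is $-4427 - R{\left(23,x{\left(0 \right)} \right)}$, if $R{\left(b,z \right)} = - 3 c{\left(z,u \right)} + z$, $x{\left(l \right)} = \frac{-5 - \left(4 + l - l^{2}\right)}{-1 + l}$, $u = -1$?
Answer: $-4532$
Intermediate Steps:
$c{\left(H,S \right)} = -24 + 8 S$ ($c{\left(H,S \right)} = -32 + 8 \left(S + 1\right) = -32 + 8 \left(1 + S\right) = -32 + \left(8 + 8 S\right) = -24 + 8 S$)
$x{\left(l \right)} = \frac{-9 + l^{2} - l}{-1 + l}$ ($x{\left(l \right)} = \frac{-5 - \left(4 + l - l^{2}\right)}{-1 + l} = \frac{-9 + l^{2} - l}{-1 + l}$)
$R{\left(b,z \right)} = 96 + z$ ($R{\left(b,z \right)} = - 3 \left(-24 + 8 \left(-1\right)\right) + z = - 3 \left(-24 - 8\right) + z = \left(-3\right) \left(-32\right) + z = 96 + z$)
$-4427 - R{\left(23,x{\left(0 \right)} \right)} = -4427 - \left(96 + \frac{-9 + 0^{2} - 0}{-1 + 0}\right) = -4427 - \left(96 + \frac{-9 + 0 + 0}{-1}\right) = -4427 - \left(96 - -9\right) = -4427 - \left(96 + 9\right) = -4427 - 105 = -4532$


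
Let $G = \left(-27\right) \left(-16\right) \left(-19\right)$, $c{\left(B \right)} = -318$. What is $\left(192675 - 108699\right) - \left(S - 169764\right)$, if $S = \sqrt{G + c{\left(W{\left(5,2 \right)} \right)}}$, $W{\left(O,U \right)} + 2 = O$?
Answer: $253740 - 7 i \sqrt{174} \approx 2.5374 \cdot 10^{5} - 92.336 i$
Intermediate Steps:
$W{\left(O,U \right)} = -2 + O$
$G = -8208$ ($G = 432 \left(-19\right) = -8208$)
$S = 7 i \sqrt{174}$ ($S = \sqrt{-8208 - 318} = \sqrt{-8526} = 7 i \sqrt{174} \approx 92.336 i$)
$\left(192675 - 108699\right) - \left(S - 169764\right) = \left(192675 - 108699\right) - \left(7 i \sqrt{174} - 169764\right) = 83976 - \left(-169764 + 7 i \sqrt{174}\right) = 83976 + \left(169764 - 7 i \sqrt{174}\right) = 253740 - 7 i \sqrt{174}$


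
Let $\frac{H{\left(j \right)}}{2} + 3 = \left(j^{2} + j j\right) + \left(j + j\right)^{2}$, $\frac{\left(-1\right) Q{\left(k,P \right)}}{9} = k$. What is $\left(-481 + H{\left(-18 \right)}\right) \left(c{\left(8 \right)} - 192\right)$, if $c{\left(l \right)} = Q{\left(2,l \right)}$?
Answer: $-714210$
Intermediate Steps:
$Q{\left(k,P \right)} = - 9 k$
$H{\left(j \right)} = -6 + 12 j^{2}$ ($H{\left(j \right)} = -6 + 2 \left(\left(j^{2} + j j\right) + \left(j + j\right)^{2}\right) = -6 + 2 \left(\left(j^{2} + j^{2}\right) + \left(2 j\right)^{2}\right) = -6 + 2 \left(2 j^{2} + 4 j^{2}\right) = -6 + 2 \cdot 6 j^{2} = -6 + 12 j^{2}$)
$c{\left(l \right)} = -18$ ($c{\left(l \right)} = \left(-9\right) 2 = -18$)
$\left(-481 + H{\left(-18 \right)}\right) \left(c{\left(8 \right)} - 192\right) = \left(-481 - \left(6 - 12 \left(-18\right)^{2}\right)\right) \left(-18 - 192\right) = \left(-481 + \left(-6 + 12 \cdot 324\right)\right) \left(-210\right) = \left(-481 + \left(-6 + 3888\right)\right) \left(-210\right) = \left(-481 + 3882\right) \left(-210\right) = 3401 \left(-210\right) = -714210$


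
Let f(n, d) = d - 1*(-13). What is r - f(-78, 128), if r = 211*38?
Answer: 7877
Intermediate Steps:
f(n, d) = 13 + d (f(n, d) = d + 13 = 13 + d)
r = 8018
r - f(-78, 128) = 8018 - (13 + 128) = 8018 - 1*141 = 8018 - 141 = 7877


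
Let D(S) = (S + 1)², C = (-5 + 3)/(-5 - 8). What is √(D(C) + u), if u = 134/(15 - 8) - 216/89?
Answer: √1183787843/8099 ≈ 4.2482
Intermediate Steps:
C = 2/13 (C = -2/(-13) = -2*(-1/13) = 2/13 ≈ 0.15385)
D(S) = (1 + S)²
u = 10414/623 (u = 134/7 - 216*1/89 = 134*(⅐) - 216/89 = 134/7 - 216/89 = 10414/623 ≈ 16.716)
√(D(C) + u) = √((1 + 2/13)² + 10414/623) = √((15/13)² + 10414/623) = √(225/169 + 10414/623) = √(1900141/105287) = √1183787843/8099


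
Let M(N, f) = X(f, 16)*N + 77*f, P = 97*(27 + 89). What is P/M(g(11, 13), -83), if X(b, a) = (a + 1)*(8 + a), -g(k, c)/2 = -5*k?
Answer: 11252/38489 ≈ 0.29234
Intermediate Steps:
g(k, c) = 10*k (g(k, c) = -(-10)*k = 10*k)
X(b, a) = (1 + a)*(8 + a)
P = 11252 (P = 97*116 = 11252)
M(N, f) = 77*f + 408*N (M(N, f) = (8 + 16² + 9*16)*N + 77*f = (8 + 256 + 144)*N + 77*f = 408*N + 77*f = 77*f + 408*N)
P/M(g(11, 13), -83) = 11252/(77*(-83) + 408*(10*11)) = 11252/(-6391 + 408*110) = 11252/(-6391 + 44880) = 11252/38489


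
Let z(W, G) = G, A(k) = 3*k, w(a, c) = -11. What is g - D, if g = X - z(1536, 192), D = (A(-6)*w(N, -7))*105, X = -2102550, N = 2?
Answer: -2123532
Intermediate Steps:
D = 20790 (D = ((3*(-6))*(-11))*105 = -18*(-11)*105 = 198*105 = 20790)
g = -2102742 (g = -2102550 - 1*192 = -2102550 - 192 = -2102742)
g - D = -2102742 - 1*20790 = -2102742 - 20790 = -2123532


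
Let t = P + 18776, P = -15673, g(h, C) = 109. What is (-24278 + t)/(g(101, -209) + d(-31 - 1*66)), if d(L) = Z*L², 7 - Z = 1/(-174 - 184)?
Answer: -1516130/4725477 ≈ -0.32084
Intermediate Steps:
Z = 2507/358 (Z = 7 - 1/(-174 - 184) = 7 - 1/(-358) = 7 - 1*(-1/358) = 7 + 1/358 = 2507/358 ≈ 7.0028)
t = 3103 (t = -15673 + 18776 = 3103)
d(L) = 2507*L²/358
(-24278 + t)/(g(101, -209) + d(-31 - 1*66)) = (-24278 + 3103)/(109 + 2507*(-31 - 1*66)²/358) = -21175/(109 + 2507*(-31 - 66)²/358) = -21175/(109 + (2507/358)*(-97)²) = -21175/(109 + (2507/358)*9409) = -21175/(109 + 23588363/358) = -21175/23627385/358 = -21175*358/23627385 = -1516130/4725477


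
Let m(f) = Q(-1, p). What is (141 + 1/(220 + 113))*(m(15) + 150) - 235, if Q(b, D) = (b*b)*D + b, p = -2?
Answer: 2274661/111 ≈ 20492.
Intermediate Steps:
Q(b, D) = b + D*b² (Q(b, D) = b²*D + b = D*b² + b = b + D*b²)
m(f) = -3 (m(f) = -(1 - 2*(-1)) = -(1 + 2) = -1*3 = -3)
(141 + 1/(220 + 113))*(m(15) + 150) - 235 = (141 + 1/(220 + 113))*(-3 + 150) - 235 = (141 + 1/333)*147 - 235 = (46954/333)*147 - 235 = 2300746/111 - 235 = 2274661/111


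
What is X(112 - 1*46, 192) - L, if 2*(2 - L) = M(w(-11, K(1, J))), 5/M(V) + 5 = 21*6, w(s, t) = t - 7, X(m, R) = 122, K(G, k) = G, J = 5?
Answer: 29045/242 ≈ 120.02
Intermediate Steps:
w(s, t) = -7 + t
M(V) = 5/121 (M(V) = 5/(-5 + 21*6) = 5/(-5 + 126) = 5/121)
L = 479/242 (L = 2 - ½*5/121 = 2 - 5/242 = 479/242 ≈ 1.9793)
X(112 - 1*46, 192) - L = 122 - 1*479/242 = 122 - 479/242 = 29045/242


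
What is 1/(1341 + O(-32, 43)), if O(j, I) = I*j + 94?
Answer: 1/59 ≈ 0.016949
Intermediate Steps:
O(j, I) = 94 + I*j
1/(1341 + O(-32, 43)) = 1/(1341 + (94 + 43*(-32))) = 1/(1341 + (94 - 1376)) = 1/(1341 - 1282) = 1/59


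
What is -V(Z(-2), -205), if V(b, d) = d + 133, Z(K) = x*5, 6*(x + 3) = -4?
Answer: 72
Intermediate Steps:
x = -11/3 (x = -3 + (⅙)*(-4) = -3 - ⅔ = -11/3 ≈ -3.6667)
Z(K) = -55/3 (Z(K) = -11/3*5 = -55/3)
V(b, d) = 133 + d
-V(Z(-2), -205) = -(133 - 205) = -1*(-72) = 72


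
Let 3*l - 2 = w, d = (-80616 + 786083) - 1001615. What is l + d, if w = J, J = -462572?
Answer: -450338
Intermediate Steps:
d = -296148 (d = 705467 - 1001615 = -296148)
w = -462572
l = -154190 (l = 2/3 + (1/3)*(-462572) = 2/3 - 462572/3 = -154190)
l + d = -154190 - 296148 = -450338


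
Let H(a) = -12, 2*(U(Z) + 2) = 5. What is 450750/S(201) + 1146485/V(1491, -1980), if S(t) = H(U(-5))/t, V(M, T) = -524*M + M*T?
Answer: -28187887687985/3733464 ≈ -7.5501e+6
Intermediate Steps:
U(Z) = ½ (U(Z) = -2 + (½)*5 = -2 + 5/2 = ½)
S(t) = -12/t
450750/S(201) + 1146485/V(1491, -1980) = 450750/((-12/201)) + 1146485/((1491*(-524 - 1980))) = 450750/((-12*1/201)) + 1146485/((1491*(-2504))) = 450750/(-4/67) + 1146485/(-3733464) = 450750*(-67/4) + 1146485*(-1/3733464) = -15100125/2 - 1146485/3733464 = -28187887687985/3733464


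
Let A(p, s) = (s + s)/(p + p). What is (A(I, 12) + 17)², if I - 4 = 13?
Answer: 90601/289 ≈ 313.50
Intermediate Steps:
I = 17 (I = 4 + 13 = 17)
A(p, s) = s/p (A(p, s) = (2*s)/((2*p)) = (2*s)*(1/(2*p)) = s/p)
(A(I, 12) + 17)² = (12/17 + 17)² = (301/17)² = 90601/289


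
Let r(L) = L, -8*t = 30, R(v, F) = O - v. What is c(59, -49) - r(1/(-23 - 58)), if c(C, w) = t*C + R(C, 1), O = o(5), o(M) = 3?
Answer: -89825/324 ≈ -277.24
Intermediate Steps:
O = 3
R(v, F) = 3 - v
t = -15/4 (t = -⅛*30 = -15/4 ≈ -3.7500)
c(C, w) = 3 - 19*C/4 (c(C, w) = -15*C/4 + (3 - C) = 3 - 19*C/4)
c(59, -49) - r(1/(-23 - 58)) = (3 - 19/4*59) - 1/(-23 - 58) = (3 - 1121/4) - 1/(-81) = -1109/4 - 1*(-1/81) = -1109/4 + 1/81 = -89825/324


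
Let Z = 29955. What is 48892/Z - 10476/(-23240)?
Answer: 72502933/34807710 ≈ 2.0830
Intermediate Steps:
48892/Z - 10476/(-23240) = 48892/29955 - 10476/(-23240) = 48892*(1/29955) - 10476*(-1/23240) = 48892/29955 + 2619/5810 = 72502933/34807710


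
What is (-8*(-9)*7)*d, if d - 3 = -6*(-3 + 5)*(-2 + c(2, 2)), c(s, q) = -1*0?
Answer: 13608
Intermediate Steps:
c(s, q) = 0
d = 27 (d = 3 - 6*(-3 + 5)*(-2 + 0) = 3 - 12*(-2) = 3 - 6*(-4) = 3 + 24 = 27)
(-8*(-9)*7)*d = (-8*(-9)*7)*27 = (72*7)*27 = 504*27 = 13608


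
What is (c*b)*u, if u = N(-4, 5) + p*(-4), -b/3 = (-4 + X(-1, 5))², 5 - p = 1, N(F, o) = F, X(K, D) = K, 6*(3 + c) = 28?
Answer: 2500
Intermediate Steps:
c = 5/3 (c = -3 + (⅙)*28 = -3 + 14/3 = 5/3 ≈ 1.6667)
p = 4 (p = 5 - 1*1 = 5 - 1 = 4)
b = -75 (b = -3*(-4 - 1)² = -3*(-5)² = -3*25 = -75)
u = -20 (u = -4 + 4*(-4) = -4 - 16 = -20)
(c*b)*u = ((5/3)*(-75))*(-20) = -125*(-20) = 2500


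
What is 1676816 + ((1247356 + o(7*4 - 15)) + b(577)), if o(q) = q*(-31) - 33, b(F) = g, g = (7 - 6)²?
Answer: 2923737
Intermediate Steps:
g = 1 (g = 1² = 1)
b(F) = 1
o(q) = -33 - 31*q (o(q) = -31*q - 33 = -33 - 31*q)
1676816 + ((1247356 + o(7*4 - 15)) + b(577)) = 1676816 + ((1247356 + (-33 - 31*(7*4 - 15))) + 1) = 1676816 + ((1247356 + (-33 - 31*(28 - 15))) + 1) = 1676816 + ((1247356 + (-33 - 31*13)) + 1) = 1676816 + ((1247356 + (-33 - 403)) + 1) = 1676816 + ((1247356 - 436) + 1) = 1676816 + (1246920 + 1) = 1676816 + 1246921 = 2923737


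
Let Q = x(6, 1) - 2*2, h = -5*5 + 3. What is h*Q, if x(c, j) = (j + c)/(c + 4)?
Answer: 363/5 ≈ 72.600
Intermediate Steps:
x(c, j) = (c + j)/(4 + c)
h = -22 (h = -25 + 3 = -22)
Q = -33/10 (Q = (6 + 1)/(4 + 6) - 2*2 = 7/10 - 4 = -33/10 ≈ -3.3000)
h*Q = -22*(-33/10) = 363/5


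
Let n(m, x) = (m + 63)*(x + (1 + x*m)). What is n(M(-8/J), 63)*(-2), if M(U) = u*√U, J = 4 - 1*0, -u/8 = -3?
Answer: 137088 - 193584*I*√2 ≈ 1.3709e+5 - 2.7377e+5*I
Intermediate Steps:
u = 24 (u = -8*(-3) = 24)
J = 4 (J = 4 + 0 = 4)
M(U) = 24*√U
n(m, x) = (63 + m)*(1 + x + m*x) (n(m, x) = (63 + m)*(x + (1 + m*x)) = (63 + m)*(1 + x + m*x))
n(M(-8/J), 63)*(-2) = (63 + 24*√(-8/4) + 63*63 + 63*(24*√(-8/4))² + 64*(24*√(-8/4))*63)*(-2) = (63 + 24*√(-8*¼) + 3969 + 63*(24*√(-8*¼))² + 64*(24*√(-8*¼))*63)*(-2) = (63 + 24*√(-2) + 3969 + 63*(24*√(-2))² + 64*(24*√(-2))*63)*(-2) = (63 + 24*(I*√2) + 3969 + 63*(24*(I*√2))² + 64*(24*(I*√2))*63)*(-2) = (63 + 24*I*√2 + 3969 + 63*(24*I*√2)² + 64*(24*I*√2)*63)*(-2) = (63 + 24*I*√2 + 3969 + 63*(-1152) + 96768*I*√2)*(-2) = (63 + 24*I*√2 + 3969 - 72576 + 96768*I*√2)*(-2) = (-68544 + 96792*I*√2)*(-2) = 137088 - 193584*I*√2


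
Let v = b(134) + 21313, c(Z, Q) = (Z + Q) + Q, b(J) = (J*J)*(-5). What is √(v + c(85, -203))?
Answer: 2*I*√17197 ≈ 262.27*I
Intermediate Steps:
b(J) = -5*J² (b(J) = J²*(-5) = -5*J²)
c(Z, Q) = Z + 2*Q (c(Z, Q) = (Q + Z) + Q = Z + 2*Q)
v = -68467 (v = -5*134² + 21313 = -5*17956 + 21313 = -89780 + 21313 = -68467)
√(v + c(85, -203)) = √(-68467 + (85 + 2*(-203))) = √(-68467 + (85 - 406)) = √(-68467 - 321) = √(-68788) = 2*I*√17197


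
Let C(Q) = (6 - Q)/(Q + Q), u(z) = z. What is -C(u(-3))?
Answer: 3/2 ≈ 1.5000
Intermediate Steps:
C(Q) = (6 - Q)/(2*Q) (C(Q) = (6 - Q)/((2*Q)) = (1/(2*Q))*(6 - Q) = (6 - Q)/(2*Q))
-C(u(-3)) = -(6 - 1*(-3))/(2*(-3)) = -(-1)*(6 + 3)/(2*3) = -(-1)*9/(2*3) = -1*(-3/2) = 3/2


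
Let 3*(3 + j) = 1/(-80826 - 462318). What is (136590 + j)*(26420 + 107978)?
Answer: 14955757601549017/814716 ≈ 1.8357e+10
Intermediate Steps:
j = -4888297/1629432 (j = -3 + 1/(3*(-80826 - 462318)) = -3 + (⅓)/(-543144) = -3 + (⅓)*(-1/543144) = -3 - 1/1629432 = -4888297/1629432 ≈ -3.0000)
(136590 + j)*(26420 + 107978) = (136590 - 4888297/1629432)*(26420 + 107978) = (222559228583/1629432)*134398 = 14955757601549017/814716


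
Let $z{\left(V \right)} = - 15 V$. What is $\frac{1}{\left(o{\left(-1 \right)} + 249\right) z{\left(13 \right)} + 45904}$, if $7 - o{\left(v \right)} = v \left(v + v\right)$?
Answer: $- \frac{1}{3626} \approx -0.00027579$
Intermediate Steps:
$o{\left(v \right)} = 7 - 2 v^{2}$ ($o{\left(v \right)} = 7 - v \left(v + v\right) = 7 - v 2 v = 7 - 2 v^{2}$)
$\frac{1}{\left(o{\left(-1 \right)} + 249\right) z{\left(13 \right)} + 45904} = \frac{1}{\left(\left(7 - 2 \left(-1\right)^{2}\right) + 249\right) \left(\left(-15\right) 13\right) + 45904} = \frac{1}{\left(\left(7 - 2\right) + 249\right) \left(-195\right) + 45904} = \frac{1}{\left(5 + 249\right) \left(-195\right) + 45904} = \frac{1}{254 \left(-195\right) + 45904} = \frac{1}{-49530 + 45904} = \frac{1}{-3626} = - \frac{1}{3626}$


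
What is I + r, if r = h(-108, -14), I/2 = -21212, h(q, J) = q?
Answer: -42532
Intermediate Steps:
I = -42424 (I = 2*(-21212) = -42424)
r = -108
I + r = -42424 - 108 = -42532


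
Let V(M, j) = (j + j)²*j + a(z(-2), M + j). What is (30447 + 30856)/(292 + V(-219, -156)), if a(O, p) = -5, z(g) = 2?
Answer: -61303/15185377 ≈ -0.0040370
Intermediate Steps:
V(M, j) = -5 + 4*j³ (V(M, j) = (j + j)²*j - 5 = (2*j)²*j - 5 = (4*j²)*j - 5 = 4*j³ - 5 = -5 + 4*j³)
(30447 + 30856)/(292 + V(-219, -156)) = (30447 + 30856)/(292 + (-5 + 4*(-156)³)) = 61303/(292 + (-5 + 4*(-3796416))) = 61303/(292 + (-5 - 15185664)) = 61303/(292 - 15185669) = 61303/(-15185377) = 61303*(-1/15185377) = -61303/15185377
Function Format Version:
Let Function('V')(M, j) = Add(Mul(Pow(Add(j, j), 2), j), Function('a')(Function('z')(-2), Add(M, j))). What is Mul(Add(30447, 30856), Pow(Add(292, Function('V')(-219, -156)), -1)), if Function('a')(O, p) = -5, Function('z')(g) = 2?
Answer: Rational(-61303, 15185377) ≈ -0.0040370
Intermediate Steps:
Function('V')(M, j) = Add(-5, Mul(4, Pow(j, 3))) (Function('V')(M, j) = Add(Mul(Pow(Add(j, j), 2), j), -5) = Add(Mul(Pow(Mul(2, j), 2), j), -5) = Add(Mul(Mul(4, Pow(j, 2)), j), -5) = Add(Mul(4, Pow(j, 3)), -5) = Add(-5, Mul(4, Pow(j, 3))))
Mul(Add(30447, 30856), Pow(Add(292, Function('V')(-219, -156)), -1)) = Mul(Add(30447, 30856), Pow(Add(292, Add(-5, Mul(4, Pow(-156, 3)))), -1)) = Mul(61303, Pow(Add(292, Add(-5, Mul(4, -3796416))), -1)) = Mul(61303, Pow(Add(292, Add(-5, -15185664)), -1)) = Mul(61303, Pow(Add(292, -15185669), -1)) = Mul(61303, Pow(-15185377, -1)) = Mul(61303, Rational(-1, 15185377)) = Rational(-61303, 15185377)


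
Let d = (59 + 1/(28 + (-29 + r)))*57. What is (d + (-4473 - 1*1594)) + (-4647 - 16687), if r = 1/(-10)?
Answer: -264988/11 ≈ -24090.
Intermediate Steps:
r = -⅒ ≈ -0.10000
d = 36423/11 (d = (59 + 1/(28 + (-29 - ⅒)))*57 = (59 + 1/(28 - 291/10))*57 = (59 + 1/(-11/10))*57 = (59 - 10/11)*57 = (639/11)*57 = 36423/11 ≈ 3311.2)
(d + (-4473 - 1*1594)) + (-4647 - 16687) = (36423/11 + (-4473 - 1*1594)) + (-4647 - 16687) = (36423/11 + (-4473 - 1594)) - 21334 = (36423/11 - 6067) - 21334 = -30314/11 - 21334 = -264988/11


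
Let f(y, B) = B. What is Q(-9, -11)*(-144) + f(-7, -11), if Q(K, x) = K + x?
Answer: 2869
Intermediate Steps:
Q(-9, -11)*(-144) + f(-7, -11) = (-9 - 11)*(-144) - 11 = -20*(-144) - 11 = 2880 - 11 = 2869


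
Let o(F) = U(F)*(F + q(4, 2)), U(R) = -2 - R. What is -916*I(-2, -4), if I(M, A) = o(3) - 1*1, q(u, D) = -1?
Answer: 10076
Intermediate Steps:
o(F) = (-1 + F)*(-2 - F) (o(F) = (-2 - F)*(F - 1) = (-2 - F)*(-1 + F) = (-1 + F)*(-2 - F))
I(M, A) = -11 (I(M, A) = (2 - 1*3 - 1*3²) - 1*1 = (2 - 3 - 1*9) - 1 = (2 - 3 - 9) - 1 = -10 - 1 = -11)
-916*I(-2, -4) = -916*(-11) = 10076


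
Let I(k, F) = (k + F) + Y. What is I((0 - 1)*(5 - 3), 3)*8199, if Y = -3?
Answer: -16398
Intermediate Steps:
I(k, F) = -3 + F + k (I(k, F) = (k + F) - 3 = (F + k) - 3 = -3 + F + k)
I((0 - 1)*(5 - 3), 3)*8199 = (-3 + 3 + (0 - 1)*(5 - 3))*8199 = (-3 + 3 - 1*2)*8199 = (-3 + 3 - 2)*8199 = -2*8199 = -16398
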